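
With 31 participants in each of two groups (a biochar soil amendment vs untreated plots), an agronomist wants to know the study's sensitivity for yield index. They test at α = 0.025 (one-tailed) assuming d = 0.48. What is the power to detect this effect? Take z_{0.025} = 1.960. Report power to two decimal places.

power ≈ 0.47

For two equal groups, power = Φ(d·√(n/2) − z_{α}).
d·√(n/2) = 0.48 × √(31/2) = 0.48 × 3.937 = 1.890.
z_β = 1.890 − 1.960 = -0.070.
Power = Φ(-0.070) = 0.472.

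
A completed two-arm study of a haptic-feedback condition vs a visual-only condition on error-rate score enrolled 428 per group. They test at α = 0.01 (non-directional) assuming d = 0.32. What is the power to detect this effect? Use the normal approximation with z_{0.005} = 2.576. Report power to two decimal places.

For two equal groups, power = Φ(d·√(n/2) − z_{α/2}).
d·√(n/2) = 0.32 × √(428/2) = 0.32 × 14.629 = 4.681.
z_β = 4.681 − 2.576 = 2.105.
Power = Φ(2.105) = 0.982.

power ≈ 0.98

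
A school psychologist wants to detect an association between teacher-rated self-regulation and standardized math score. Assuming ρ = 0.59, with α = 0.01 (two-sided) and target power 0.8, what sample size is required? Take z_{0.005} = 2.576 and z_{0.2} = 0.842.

n = 29

Fisher's z: C = ½·ln((1+r)/(1−r)) = ½·ln(3.8780) = 0.6777.
n = ((z_{α/2} + z_β)/C)² + 3.
(2.576 + 0.842) / 0.6777 = 3.418 / 0.6777 = 5.044.
n = 5.044² + 3 = 25.44 + 3 = 28.4.
Round up.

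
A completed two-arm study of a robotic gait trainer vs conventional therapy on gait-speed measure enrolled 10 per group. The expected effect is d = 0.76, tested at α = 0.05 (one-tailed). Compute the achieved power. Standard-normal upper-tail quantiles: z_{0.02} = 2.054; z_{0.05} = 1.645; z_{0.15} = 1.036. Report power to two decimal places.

For two equal groups, power = Φ(d·√(n/2) − z_{α}).
d·√(n/2) = 0.76 × √(10/2) = 0.76 × 2.236 = 1.699.
z_β = 1.699 − 1.645 = 0.054.
Power = Φ(0.054) = 0.522.

power ≈ 0.52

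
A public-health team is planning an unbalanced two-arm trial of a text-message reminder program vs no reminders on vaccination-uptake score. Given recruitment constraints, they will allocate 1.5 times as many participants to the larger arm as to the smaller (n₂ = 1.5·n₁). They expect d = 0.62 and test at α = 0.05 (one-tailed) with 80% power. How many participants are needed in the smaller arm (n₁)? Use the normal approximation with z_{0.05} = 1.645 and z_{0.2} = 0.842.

n₁ = 27

With allocation ratio k = n₂/n₁ = 1.5, Var(x̄₁−x̄₂) = σ²(1/n₁ + 1/(k·n₁)) = σ²·(k+1)/(k·n₁).
So n₁ = (1 + 1/k)·((z_{α} + z_β)/d)² = 1.667 × (2.487/0.62)².
n₁ = 1.667 × 16.09 = 26.8.
Round up: n₁ = 27, giving n₂ = ⌈1.5 × 27⌉ = ⌈40.5⌉ = 41.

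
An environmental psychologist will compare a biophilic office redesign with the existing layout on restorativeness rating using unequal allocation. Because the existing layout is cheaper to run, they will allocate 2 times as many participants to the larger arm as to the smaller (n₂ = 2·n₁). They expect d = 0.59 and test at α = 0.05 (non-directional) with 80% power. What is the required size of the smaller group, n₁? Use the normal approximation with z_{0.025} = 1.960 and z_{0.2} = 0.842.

n₁ = 34

With allocation ratio k = n₂/n₁ = 2, Var(x̄₁−x̄₂) = σ²(1/n₁ + 1/(k·n₁)) = σ²·(k+1)/(k·n₁).
So n₁ = (1 + 1/k)·((z_{α/2} + z_β)/d)² = 1.500 × (2.802/0.59)².
n₁ = 1.500 × 22.55 = 33.8.
Round up: n₁ = 34, giving n₂ = 2 × 34 = 68.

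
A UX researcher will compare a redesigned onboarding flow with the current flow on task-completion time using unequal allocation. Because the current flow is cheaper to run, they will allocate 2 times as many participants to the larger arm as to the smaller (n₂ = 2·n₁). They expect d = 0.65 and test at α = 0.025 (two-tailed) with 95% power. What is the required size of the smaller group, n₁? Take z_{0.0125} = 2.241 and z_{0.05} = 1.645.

With allocation ratio k = n₂/n₁ = 2, Var(x̄₁−x̄₂) = σ²(1/n₁ + 1/(k·n₁)) = σ²·(k+1)/(k·n₁).
So n₁ = (1 + 1/k)·((z_{α/2} + z_β)/d)² = 1.500 × (3.886/0.65)².
n₁ = 1.500 × 35.74 = 53.6.
Round up: n₁ = 54, giving n₂ = 2 × 54 = 108.

n₁ = 54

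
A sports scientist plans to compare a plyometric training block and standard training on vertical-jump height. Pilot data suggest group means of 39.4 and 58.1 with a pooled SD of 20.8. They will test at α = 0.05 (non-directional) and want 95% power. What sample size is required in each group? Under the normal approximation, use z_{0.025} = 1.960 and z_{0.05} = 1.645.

Cohen's d = |M₁ − M₂| / SD_pooled = |39.4 − 58.1| / 20.8 = 18.7 / 20.8 = 0.899.
For two independent groups with equal n: n = 2·((z_{α/2} + z_β) / d)².
z_{α/2} + z_β = 1.960 + 1.645 = 3.605.
n = 2 × (3.605 / 0.899)² = 2 × 4.010² = 2 × 16.08 = 32.2.
Round up to the next whole participant.

n = 33 per group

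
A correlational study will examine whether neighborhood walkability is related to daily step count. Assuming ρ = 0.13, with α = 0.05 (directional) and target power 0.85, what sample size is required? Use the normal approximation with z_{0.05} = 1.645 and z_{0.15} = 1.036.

Fisher's z: C = ½·ln((1+r)/(1−r)) = ½·ln(1.2989) = 0.1307.
n = ((z_{α} + z_β)/C)² + 3.
(1.645 + 1.036) / 0.1307 = 2.681 / 0.1307 = 20.513.
n = 20.513² + 3 = 420.77 + 3 = 423.8.
Round up.

n = 424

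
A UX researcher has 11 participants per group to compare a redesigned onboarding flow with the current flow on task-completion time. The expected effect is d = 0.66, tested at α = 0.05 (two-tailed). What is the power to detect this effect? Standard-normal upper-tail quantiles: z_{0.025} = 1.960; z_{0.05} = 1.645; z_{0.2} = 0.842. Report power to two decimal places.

For two equal groups, power = Φ(d·√(n/2) − z_{α/2}).
d·√(n/2) = 0.66 × √(11/2) = 0.66 × 2.345 = 1.548.
z_β = 1.548 − 1.960 = -0.412.
Power = Φ(-0.412) = 0.340.

power ≈ 0.34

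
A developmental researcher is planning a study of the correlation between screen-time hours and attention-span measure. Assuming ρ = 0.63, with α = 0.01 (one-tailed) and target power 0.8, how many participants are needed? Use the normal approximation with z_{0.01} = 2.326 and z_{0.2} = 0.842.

Fisher's z: C = ½·ln((1+r)/(1−r)) = ½·ln(4.4054) = 0.7414.
n = ((z_{α} + z_β)/C)² + 3.
(2.326 + 0.842) / 0.7414 = 3.168 / 0.7414 = 4.273.
n = 4.273² + 3 = 18.26 + 3 = 21.3.
Round up.

n = 22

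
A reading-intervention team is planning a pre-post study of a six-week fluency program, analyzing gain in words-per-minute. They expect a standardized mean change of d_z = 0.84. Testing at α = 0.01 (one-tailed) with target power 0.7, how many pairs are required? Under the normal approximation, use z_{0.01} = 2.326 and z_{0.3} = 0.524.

n = 12 pairs

For a paired (one-sample on differences) test: n = ((z_{α} + z_β) / d)².
z_{α} + z_β = 2.326 + 0.524 = 2.850.
n = (2.850 / 0.84)² = 3.393² = 11.51.
Round up.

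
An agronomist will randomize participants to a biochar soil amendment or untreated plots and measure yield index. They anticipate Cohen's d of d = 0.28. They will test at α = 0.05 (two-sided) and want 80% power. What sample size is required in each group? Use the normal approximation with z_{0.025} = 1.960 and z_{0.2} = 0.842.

n = 201 per group

For two independent groups with equal n: n = 2·((z_{α/2} + z_β) / d)².
z_{α/2} + z_β = 1.960 + 0.842 = 2.802.
n = 2 × (2.802 / 0.28)² = 2 × 10.007² = 2 × 100.14 = 200.3.
Round up to the next whole participant.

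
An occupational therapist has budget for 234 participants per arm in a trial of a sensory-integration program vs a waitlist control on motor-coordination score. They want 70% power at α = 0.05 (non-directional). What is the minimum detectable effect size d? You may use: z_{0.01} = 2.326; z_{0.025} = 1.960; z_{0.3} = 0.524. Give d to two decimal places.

For two independent groups of n = 234 each: d_min = (z_{α/2} + z_β)·√(2/n).
z-sum = 1.960 + 0.524 = 2.484.
d_min = 2.484 × √(2/234) = 2.484 × 0.0925 = 0.230.

d_min ≈ 0.23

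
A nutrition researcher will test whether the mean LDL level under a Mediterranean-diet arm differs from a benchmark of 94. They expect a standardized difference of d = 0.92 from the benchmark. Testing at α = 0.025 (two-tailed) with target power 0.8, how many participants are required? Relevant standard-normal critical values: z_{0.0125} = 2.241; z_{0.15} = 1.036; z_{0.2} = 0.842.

n = 12

For a one-sample test: n = ((z_{α/2} + z_β) / d)².
z_{α/2} + z_β = 2.241 + 0.842 = 3.083.
n = (3.083 / 0.92)² = 3.351² = 11.23.
Round up.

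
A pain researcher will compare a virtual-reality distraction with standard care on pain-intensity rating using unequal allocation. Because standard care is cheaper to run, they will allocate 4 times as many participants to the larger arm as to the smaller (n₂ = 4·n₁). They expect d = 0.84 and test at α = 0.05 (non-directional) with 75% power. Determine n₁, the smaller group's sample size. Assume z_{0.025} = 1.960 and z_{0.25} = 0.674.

n₁ = 13

With allocation ratio k = n₂/n₁ = 4, Var(x̄₁−x̄₂) = σ²(1/n₁ + 1/(k·n₁)) = σ²·(k+1)/(k·n₁).
So n₁ = (1 + 1/k)·((z_{α/2} + z_β)/d)² = 1.250 × (2.634/0.84)².
n₁ = 1.250 × 9.83 = 12.3.
Round up: n₁ = 13, giving n₂ = 4 × 13 = 52.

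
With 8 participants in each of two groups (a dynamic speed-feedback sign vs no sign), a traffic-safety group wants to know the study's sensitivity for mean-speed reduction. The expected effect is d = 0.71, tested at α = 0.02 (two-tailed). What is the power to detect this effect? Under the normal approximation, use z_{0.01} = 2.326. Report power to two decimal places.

power ≈ 0.18

For two equal groups, power = Φ(d·√(n/2) − z_{α/2}).
d·√(n/2) = 0.71 × √(8/2) = 0.71 × 2.000 = 1.420.
z_β = 1.420 − 2.326 = -0.906.
Power = Φ(-0.906) = 0.182.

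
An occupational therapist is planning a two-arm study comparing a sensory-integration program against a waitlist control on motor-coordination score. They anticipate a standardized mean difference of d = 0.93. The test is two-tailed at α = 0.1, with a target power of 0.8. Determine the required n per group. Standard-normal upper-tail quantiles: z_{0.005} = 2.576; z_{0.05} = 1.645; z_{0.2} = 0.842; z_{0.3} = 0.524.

n = 15 per group

For two independent groups with equal n: n = 2·((z_{α/2} + z_β) / d)².
z_{α/2} + z_β = 1.645 + 0.842 = 2.487.
n = 2 × (2.487 / 0.93)² = 2 × 2.674² = 2 × 7.15 = 14.3.
Round up to the next whole participant.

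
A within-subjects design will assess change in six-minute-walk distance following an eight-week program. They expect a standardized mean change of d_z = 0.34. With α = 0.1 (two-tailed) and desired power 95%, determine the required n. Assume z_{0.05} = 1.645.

n = 94 pairs

For a paired (one-sample on differences) test: n = ((z_{α/2} + z_β) / d)².
z_{α/2} + z_β = 1.645 + 1.645 = 3.290.
n = (3.290 / 0.34)² = 9.676² = 93.63.
Round up.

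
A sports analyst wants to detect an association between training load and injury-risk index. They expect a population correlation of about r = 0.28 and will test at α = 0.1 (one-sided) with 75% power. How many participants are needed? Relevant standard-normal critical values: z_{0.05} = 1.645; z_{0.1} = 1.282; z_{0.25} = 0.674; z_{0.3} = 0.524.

n = 50

Fisher's z: C = ½·ln((1+r)/(1−r)) = ½·ln(1.7778) = 0.2877.
n = ((z_{α} + z_β)/C)² + 3.
(1.282 + 0.674) / 0.2877 = 1.956 / 0.2877 = 6.799.
n = 6.799² + 3 = 46.22 + 3 = 49.2.
Round up.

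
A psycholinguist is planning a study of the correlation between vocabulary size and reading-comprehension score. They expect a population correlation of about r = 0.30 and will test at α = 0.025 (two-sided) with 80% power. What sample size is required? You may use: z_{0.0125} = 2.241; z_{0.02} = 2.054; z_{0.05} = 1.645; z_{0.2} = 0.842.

Fisher's z: C = ½·ln((1+r)/(1−r)) = ½·ln(1.8571) = 0.3095.
n = ((z_{α/2} + z_β)/C)² + 3.
(2.241 + 0.842) / 0.3095 = 3.083 / 0.3095 = 9.961.
n = 9.961² + 3 = 99.23 + 3 = 102.2.
Round up.

n = 103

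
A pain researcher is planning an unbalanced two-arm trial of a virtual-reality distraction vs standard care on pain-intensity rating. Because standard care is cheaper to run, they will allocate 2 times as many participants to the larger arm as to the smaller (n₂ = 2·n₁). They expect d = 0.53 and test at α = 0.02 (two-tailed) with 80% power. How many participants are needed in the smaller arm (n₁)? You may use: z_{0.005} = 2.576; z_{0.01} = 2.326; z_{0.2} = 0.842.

With allocation ratio k = n₂/n₁ = 2, Var(x̄₁−x̄₂) = σ²(1/n₁ + 1/(k·n₁)) = σ²·(k+1)/(k·n₁).
So n₁ = (1 + 1/k)·((z_{α/2} + z_β)/d)² = 1.500 × (3.168/0.53)².
n₁ = 1.500 × 35.73 = 53.6.
Round up: n₁ = 54, giving n₂ = 2 × 54 = 108.

n₁ = 54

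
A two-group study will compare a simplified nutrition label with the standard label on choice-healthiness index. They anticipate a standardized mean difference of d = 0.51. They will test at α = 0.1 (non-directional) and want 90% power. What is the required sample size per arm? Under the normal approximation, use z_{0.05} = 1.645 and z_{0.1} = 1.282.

For two independent groups with equal n: n = 2·((z_{α/2} + z_β) / d)².
z_{α/2} + z_β = 1.645 + 1.282 = 2.927.
n = 2 × (2.927 / 0.51)² = 2 × 5.739² = 2 × 32.94 = 65.9.
Round up to the next whole participant.

n = 66 per group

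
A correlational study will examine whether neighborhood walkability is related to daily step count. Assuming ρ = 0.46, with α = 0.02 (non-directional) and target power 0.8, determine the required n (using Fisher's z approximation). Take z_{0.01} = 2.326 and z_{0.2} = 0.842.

Fisher's z: C = ½·ln((1+r)/(1−r)) = ½·ln(2.7037) = 0.4973.
n = ((z_{α/2} + z_β)/C)² + 3.
(2.326 + 0.842) / 0.4973 = 3.168 / 0.4973 = 6.370.
n = 6.370² + 3 = 40.58 + 3 = 43.6.
Round up.

n = 44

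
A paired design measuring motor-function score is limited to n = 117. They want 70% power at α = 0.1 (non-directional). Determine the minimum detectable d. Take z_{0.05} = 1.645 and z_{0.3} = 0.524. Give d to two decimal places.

d_min ≈ 0.20

For a single sample (or paired design) of n = 117: d_min = (z_{α/2} + z_β)/√n.
z-sum = 1.645 + 0.524 = 2.169.
d_min = 2.169 / √117 = 2.169 / 10.817 = 0.201.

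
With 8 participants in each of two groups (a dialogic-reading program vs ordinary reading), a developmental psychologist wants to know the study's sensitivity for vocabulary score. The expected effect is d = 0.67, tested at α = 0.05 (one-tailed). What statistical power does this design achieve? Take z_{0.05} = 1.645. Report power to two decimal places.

For two equal groups, power = Φ(d·√(n/2) − z_{α}).
d·√(n/2) = 0.67 × √(8/2) = 0.67 × 2.000 = 1.340.
z_β = 1.340 − 1.645 = -0.305.
Power = Φ(-0.305) = 0.380.

power ≈ 0.38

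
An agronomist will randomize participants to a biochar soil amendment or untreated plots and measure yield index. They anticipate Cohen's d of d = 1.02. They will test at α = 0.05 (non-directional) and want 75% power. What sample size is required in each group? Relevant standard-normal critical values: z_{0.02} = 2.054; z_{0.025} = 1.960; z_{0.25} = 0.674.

For two independent groups with equal n: n = 2·((z_{α/2} + z_β) / d)².
z_{α/2} + z_β = 1.960 + 0.674 = 2.634.
n = 2 × (2.634 / 1.02)² = 2 × 2.582² = 2 × 6.67 = 13.3.
Round up to the next whole participant.

n = 14 per group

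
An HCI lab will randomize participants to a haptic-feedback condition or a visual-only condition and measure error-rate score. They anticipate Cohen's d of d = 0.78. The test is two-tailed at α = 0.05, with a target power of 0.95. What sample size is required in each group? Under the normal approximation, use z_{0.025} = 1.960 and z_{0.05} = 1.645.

For two independent groups with equal n: n = 2·((z_{α/2} + z_β) / d)².
z_{α/2} + z_β = 1.960 + 1.645 = 3.605.
n = 2 × (3.605 / 0.78)² = 2 × 4.622² = 2 × 21.36 = 42.7.
Round up to the next whole participant.

n = 43 per group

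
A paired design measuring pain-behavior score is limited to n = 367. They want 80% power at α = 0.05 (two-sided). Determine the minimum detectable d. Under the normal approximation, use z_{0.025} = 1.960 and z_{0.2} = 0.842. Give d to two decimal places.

For a single sample (or paired design) of n = 367: d_min = (z_{α/2} + z_β)/√n.
z-sum = 1.960 + 0.842 = 2.802.
d_min = 2.802 / √367 = 2.802 / 19.157 = 0.146.

d_min ≈ 0.15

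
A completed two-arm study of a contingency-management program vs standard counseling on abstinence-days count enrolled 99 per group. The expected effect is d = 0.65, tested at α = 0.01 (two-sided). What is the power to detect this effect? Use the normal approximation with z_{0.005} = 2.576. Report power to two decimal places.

For two equal groups, power = Φ(d·√(n/2) − z_{α/2}).
d·√(n/2) = 0.65 × √(99/2) = 0.65 × 7.036 = 4.573.
z_β = 4.573 − 2.576 = 1.997.
Power = Φ(1.997) = 0.977.

power ≈ 0.98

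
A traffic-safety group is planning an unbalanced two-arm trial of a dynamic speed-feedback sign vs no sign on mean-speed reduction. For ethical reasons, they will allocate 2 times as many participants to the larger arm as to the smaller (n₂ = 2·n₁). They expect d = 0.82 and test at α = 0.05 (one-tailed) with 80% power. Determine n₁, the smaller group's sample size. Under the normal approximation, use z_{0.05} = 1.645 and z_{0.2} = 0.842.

n₁ = 14

With allocation ratio k = n₂/n₁ = 2, Var(x̄₁−x̄₂) = σ²(1/n₁ + 1/(k·n₁)) = σ²·(k+1)/(k·n₁).
So n₁ = (1 + 1/k)·((z_{α} + z_β)/d)² = 1.500 × (2.487/0.82)².
n₁ = 1.500 × 9.20 = 13.8.
Round up: n₁ = 14, giving n₂ = 2 × 14 = 28.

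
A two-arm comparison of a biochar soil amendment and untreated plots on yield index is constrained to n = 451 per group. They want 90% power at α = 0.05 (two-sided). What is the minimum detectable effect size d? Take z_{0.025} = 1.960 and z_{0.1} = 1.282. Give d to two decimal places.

d_min ≈ 0.22

For two independent groups of n = 451 each: d_min = (z_{α/2} + z_β)·√(2/n).
z-sum = 1.960 + 1.282 = 3.242.
d_min = 3.242 × √(2/451) = 3.242 × 0.0666 = 0.216.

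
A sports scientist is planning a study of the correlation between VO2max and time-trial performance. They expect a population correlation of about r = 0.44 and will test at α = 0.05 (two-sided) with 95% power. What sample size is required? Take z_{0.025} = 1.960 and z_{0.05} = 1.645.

n = 62

Fisher's z: C = ½·ln((1+r)/(1−r)) = ½·ln(2.5714) = 0.4722.
n = ((z_{α/2} + z_β)/C)² + 3.
(1.960 + 1.645) / 0.4722 = 3.605 / 0.4722 = 7.634.
n = 7.634² + 3 = 58.29 + 3 = 61.3.
Round up.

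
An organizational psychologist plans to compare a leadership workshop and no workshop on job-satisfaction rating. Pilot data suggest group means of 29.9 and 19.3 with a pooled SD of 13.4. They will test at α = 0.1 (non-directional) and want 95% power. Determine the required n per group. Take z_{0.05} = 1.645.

n = 35 per group

Cohen's d = |M₁ − M₂| / SD_pooled = |29.9 − 19.3| / 13.4 = 10.6 / 13.4 = 0.791.
For two independent groups with equal n: n = 2·((z_{α/2} + z_β) / d)².
z_{α/2} + z_β = 1.645 + 1.645 = 3.290.
n = 2 × (3.290 / 0.791)² = 2 × 4.159² = 2 × 17.30 = 34.6.
Round up to the next whole participant.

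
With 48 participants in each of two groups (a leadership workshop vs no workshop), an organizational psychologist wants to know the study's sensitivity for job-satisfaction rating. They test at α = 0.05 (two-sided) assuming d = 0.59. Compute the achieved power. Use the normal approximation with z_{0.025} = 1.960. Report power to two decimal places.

power ≈ 0.82

For two equal groups, power = Φ(d·√(n/2) − z_{α/2}).
d·√(n/2) = 0.59 × √(48/2) = 0.59 × 4.899 = 2.890.
z_β = 2.890 − 1.960 = 0.930.
Power = Φ(0.930) = 0.824.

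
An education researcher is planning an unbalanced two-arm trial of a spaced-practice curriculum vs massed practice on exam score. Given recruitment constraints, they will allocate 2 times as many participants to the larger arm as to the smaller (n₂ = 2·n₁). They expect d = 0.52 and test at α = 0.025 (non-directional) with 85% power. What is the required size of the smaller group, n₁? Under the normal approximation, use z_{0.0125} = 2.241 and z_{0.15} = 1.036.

n₁ = 60

With allocation ratio k = n₂/n₁ = 2, Var(x̄₁−x̄₂) = σ²(1/n₁ + 1/(k·n₁)) = σ²·(k+1)/(k·n₁).
So n₁ = (1 + 1/k)·((z_{α/2} + z_β)/d)² = 1.500 × (3.277/0.52)².
n₁ = 1.500 × 39.71 = 59.6.
Round up: n₁ = 60, giving n₂ = 2 × 60 = 120.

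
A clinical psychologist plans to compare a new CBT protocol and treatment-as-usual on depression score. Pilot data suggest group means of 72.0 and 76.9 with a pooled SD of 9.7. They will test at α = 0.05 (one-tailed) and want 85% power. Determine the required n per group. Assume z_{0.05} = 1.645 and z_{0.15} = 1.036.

Cohen's d = |M₁ − M₂| / SD_pooled = |72.0 − 76.9| / 9.7 = 4.9 / 9.7 = 0.505.
For two independent groups with equal n: n = 2·((z_{α} + z_β) / d)².
z_{α} + z_β = 1.645 + 1.036 = 2.681.
n = 2 × (2.681 / 0.505)² = 2 × 5.309² = 2 × 28.18 = 56.4.
Round up to the next whole participant.

n = 57 per group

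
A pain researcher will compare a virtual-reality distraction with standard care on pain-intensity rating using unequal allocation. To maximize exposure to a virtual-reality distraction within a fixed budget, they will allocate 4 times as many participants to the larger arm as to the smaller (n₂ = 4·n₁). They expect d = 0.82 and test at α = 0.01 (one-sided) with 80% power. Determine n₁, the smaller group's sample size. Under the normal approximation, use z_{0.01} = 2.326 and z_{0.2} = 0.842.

With allocation ratio k = n₂/n₁ = 4, Var(x̄₁−x̄₂) = σ²(1/n₁ + 1/(k·n₁)) = σ²·(k+1)/(k·n₁).
So n₁ = (1 + 1/k)·((z_{α} + z_β)/d)² = 1.250 × (3.168/0.82)².
n₁ = 1.250 × 14.93 = 18.7.
Round up: n₁ = 19, giving n₂ = 4 × 19 = 76.

n₁ = 19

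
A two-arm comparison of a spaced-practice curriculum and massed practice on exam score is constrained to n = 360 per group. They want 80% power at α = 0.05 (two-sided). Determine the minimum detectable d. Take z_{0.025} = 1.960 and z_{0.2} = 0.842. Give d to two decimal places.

d_min ≈ 0.21

For two independent groups of n = 360 each: d_min = (z_{α/2} + z_β)·√(2/n).
z-sum = 1.960 + 0.842 = 2.802.
d_min = 2.802 × √(2/360) = 2.802 × 0.0745 = 0.209.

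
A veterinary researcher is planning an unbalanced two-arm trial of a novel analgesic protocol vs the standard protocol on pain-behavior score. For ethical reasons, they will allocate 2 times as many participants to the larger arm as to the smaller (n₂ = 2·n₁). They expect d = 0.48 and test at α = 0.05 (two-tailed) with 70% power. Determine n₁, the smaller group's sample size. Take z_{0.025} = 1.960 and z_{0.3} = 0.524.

n₁ = 41

With allocation ratio k = n₂/n₁ = 2, Var(x̄₁−x̄₂) = σ²(1/n₁ + 1/(k·n₁)) = σ²·(k+1)/(k·n₁).
So n₁ = (1 + 1/k)·((z_{α/2} + z_β)/d)² = 1.500 × (2.484/0.48)².
n₁ = 1.500 × 26.78 = 40.2.
Round up: n₁ = 41, giving n₂ = 2 × 41 = 82.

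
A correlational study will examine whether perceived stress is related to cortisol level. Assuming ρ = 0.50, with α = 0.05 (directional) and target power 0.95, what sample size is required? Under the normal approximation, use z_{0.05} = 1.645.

n = 39

Fisher's z: C = ½·ln((1+r)/(1−r)) = ½·ln(3.0000) = 0.5493.
n = ((z_{α} + z_β)/C)² + 3.
(1.645 + 1.645) / 0.5493 = 3.290 / 0.5493 = 5.989.
n = 5.989² + 3 = 35.87 + 3 = 38.9.
Round up.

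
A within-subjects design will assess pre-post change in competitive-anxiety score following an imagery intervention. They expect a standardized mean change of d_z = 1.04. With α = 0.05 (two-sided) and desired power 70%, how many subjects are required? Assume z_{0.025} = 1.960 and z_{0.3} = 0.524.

For a paired (one-sample on differences) test: n = ((z_{α/2} + z_β) / d)².
z_{α/2} + z_β = 1.960 + 0.524 = 2.484.
n = (2.484 / 1.04)² = 2.388² = 5.70.
Round up.

n = 6 pairs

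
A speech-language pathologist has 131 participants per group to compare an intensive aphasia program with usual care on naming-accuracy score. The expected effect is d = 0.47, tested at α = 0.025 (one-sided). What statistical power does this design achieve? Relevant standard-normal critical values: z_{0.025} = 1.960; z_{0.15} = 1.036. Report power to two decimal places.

power ≈ 0.97

For two equal groups, power = Φ(d·√(n/2) − z_{α}).
d·√(n/2) = 0.47 × √(131/2) = 0.47 × 8.093 = 3.804.
z_β = 3.804 − 1.960 = 1.844.
Power = Φ(1.844) = 0.967.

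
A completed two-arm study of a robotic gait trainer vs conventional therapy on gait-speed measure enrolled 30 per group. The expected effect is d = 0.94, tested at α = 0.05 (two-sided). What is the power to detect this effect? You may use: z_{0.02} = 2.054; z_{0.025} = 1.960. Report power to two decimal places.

power ≈ 0.95

For two equal groups, power = Φ(d·√(n/2) − z_{α/2}).
d·√(n/2) = 0.94 × √(30/2) = 0.94 × 3.873 = 3.641.
z_β = 3.641 − 1.960 = 1.681.
Power = Φ(1.681) = 0.954.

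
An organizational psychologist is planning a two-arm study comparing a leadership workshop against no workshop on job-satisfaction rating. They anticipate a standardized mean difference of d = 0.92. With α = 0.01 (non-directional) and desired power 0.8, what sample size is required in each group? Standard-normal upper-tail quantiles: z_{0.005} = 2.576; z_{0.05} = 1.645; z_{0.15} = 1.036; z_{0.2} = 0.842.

For two independent groups with equal n: n = 2·((z_{α/2} + z_β) / d)².
z_{α/2} + z_β = 2.576 + 0.842 = 3.418.
n = 2 × (3.418 / 0.92)² = 2 × 3.715² = 2 × 13.80 = 27.6.
Round up to the next whole participant.

n = 28 per group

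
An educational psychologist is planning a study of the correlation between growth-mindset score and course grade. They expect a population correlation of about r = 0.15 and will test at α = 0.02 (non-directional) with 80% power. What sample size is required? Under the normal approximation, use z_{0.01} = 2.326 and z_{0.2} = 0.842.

n = 443

Fisher's z: C = ½·ln((1+r)/(1−r)) = ½·ln(1.3529) = 0.1511.
n = ((z_{α/2} + z_β)/C)² + 3.
(2.326 + 0.842) / 0.1511 = 3.168 / 0.1511 = 20.966.
n = 20.966² + 3 = 439.58 + 3 = 442.6.
Round up.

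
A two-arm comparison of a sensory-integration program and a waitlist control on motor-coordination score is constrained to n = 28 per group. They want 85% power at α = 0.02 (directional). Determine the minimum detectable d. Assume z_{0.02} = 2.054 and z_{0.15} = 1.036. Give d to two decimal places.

d_min ≈ 0.83

For two independent groups of n = 28 each: d_min = (z_{α} + z_β)·√(2/n).
z-sum = 2.054 + 1.036 = 3.090.
d_min = 3.090 × √(2/28) = 3.090 × 0.2673 = 0.826.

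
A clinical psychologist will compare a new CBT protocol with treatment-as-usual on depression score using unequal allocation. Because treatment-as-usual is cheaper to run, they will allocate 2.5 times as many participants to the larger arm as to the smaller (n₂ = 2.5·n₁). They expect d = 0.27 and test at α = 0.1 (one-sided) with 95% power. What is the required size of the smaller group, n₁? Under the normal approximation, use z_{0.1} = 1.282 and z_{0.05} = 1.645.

With allocation ratio k = n₂/n₁ = 2.5, Var(x̄₁−x̄₂) = σ²(1/n₁ + 1/(k·n₁)) = σ²·(k+1)/(k·n₁).
So n₁ = (1 + 1/k)·((z_{α} + z_β)/d)² = 1.400 × (2.927/0.27)².
n₁ = 1.400 × 117.52 = 164.5.
Round up: n₁ = 165, giving n₂ = ⌈2.5 × 165⌉ = ⌈412.5⌉ = 413.

n₁ = 165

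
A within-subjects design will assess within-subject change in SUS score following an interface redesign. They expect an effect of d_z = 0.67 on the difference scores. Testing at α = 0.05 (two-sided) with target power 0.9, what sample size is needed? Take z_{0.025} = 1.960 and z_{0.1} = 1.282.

For a paired (one-sample on differences) test: n = ((z_{α/2} + z_β) / d)².
z_{α/2} + z_β = 1.960 + 1.282 = 3.242.
n = (3.242 / 0.67)² = 4.839² = 23.41.
Round up.

n = 24 pairs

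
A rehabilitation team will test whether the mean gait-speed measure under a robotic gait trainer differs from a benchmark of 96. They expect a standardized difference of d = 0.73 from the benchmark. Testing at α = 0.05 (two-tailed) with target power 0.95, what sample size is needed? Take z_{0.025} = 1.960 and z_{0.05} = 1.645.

n = 25

For a one-sample test: n = ((z_{α/2} + z_β) / d)².
z_{α/2} + z_β = 1.960 + 1.645 = 3.605.
n = (3.605 / 0.73)² = 4.938² = 24.39.
Round up.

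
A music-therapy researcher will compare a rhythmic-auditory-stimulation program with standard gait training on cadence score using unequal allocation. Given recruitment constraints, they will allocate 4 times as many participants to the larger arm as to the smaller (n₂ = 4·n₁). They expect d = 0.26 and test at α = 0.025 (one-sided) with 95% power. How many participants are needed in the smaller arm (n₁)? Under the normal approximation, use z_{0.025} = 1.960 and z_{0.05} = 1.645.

n₁ = 241

With allocation ratio k = n₂/n₁ = 4, Var(x̄₁−x̄₂) = σ²(1/n₁ + 1/(k·n₁)) = σ²·(k+1)/(k·n₁).
So n₁ = (1 + 1/k)·((z_{α} + z_β)/d)² = 1.250 × (3.605/0.26)².
n₁ = 1.250 × 192.25 = 240.3.
Round up: n₁ = 241, giving n₂ = 4 × 241 = 964.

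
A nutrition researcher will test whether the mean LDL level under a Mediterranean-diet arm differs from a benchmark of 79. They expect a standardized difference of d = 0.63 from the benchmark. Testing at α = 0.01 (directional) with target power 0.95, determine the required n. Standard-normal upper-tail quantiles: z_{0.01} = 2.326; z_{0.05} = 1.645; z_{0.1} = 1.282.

For a one-sample test: n = ((z_{α} + z_β) / d)².
z_{α} + z_β = 2.326 + 1.645 = 3.971.
n = (3.971 / 0.63)² = 6.303² = 39.73.
Round up.

n = 40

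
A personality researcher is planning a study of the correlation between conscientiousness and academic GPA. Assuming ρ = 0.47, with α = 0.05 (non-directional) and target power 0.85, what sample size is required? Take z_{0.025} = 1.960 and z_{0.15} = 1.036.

Fisher's z: C = ½·ln((1+r)/(1−r)) = ½·ln(2.7736) = 0.5101.
n = ((z_{α/2} + z_β)/C)² + 3.
(1.960 + 1.036) / 0.5101 = 2.996 / 0.5101 = 5.873.
n = 5.873² + 3 = 34.50 + 3 = 37.5.
Round up.

n = 38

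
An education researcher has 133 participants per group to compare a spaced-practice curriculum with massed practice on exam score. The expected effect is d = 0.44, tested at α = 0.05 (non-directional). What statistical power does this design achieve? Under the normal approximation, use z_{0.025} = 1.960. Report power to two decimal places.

power ≈ 0.95

For two equal groups, power = Φ(d·√(n/2) − z_{α/2}).
d·√(n/2) = 0.44 × √(133/2) = 0.44 × 8.155 = 3.588.
z_β = 3.588 − 1.960 = 1.628.
Power = Φ(1.628) = 0.948.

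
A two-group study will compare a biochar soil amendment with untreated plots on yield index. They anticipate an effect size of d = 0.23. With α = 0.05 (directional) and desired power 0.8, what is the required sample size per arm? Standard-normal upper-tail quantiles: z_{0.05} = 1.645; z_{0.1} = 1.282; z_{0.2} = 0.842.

n = 234 per group

For two independent groups with equal n: n = 2·((z_{α} + z_β) / d)².
z_{α} + z_β = 1.645 + 0.842 = 2.487.
n = 2 × (2.487 / 0.23)² = 2 × 10.813² = 2 × 116.92 = 233.8.
Round up to the next whole participant.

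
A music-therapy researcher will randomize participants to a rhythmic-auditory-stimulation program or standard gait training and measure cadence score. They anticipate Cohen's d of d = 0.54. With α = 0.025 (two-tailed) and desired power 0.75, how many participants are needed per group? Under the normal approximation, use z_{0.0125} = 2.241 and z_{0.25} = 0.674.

n = 59 per group

For two independent groups with equal n: n = 2·((z_{α/2} + z_β) / d)².
z_{α/2} + z_β = 2.241 + 0.674 = 2.915.
n = 2 × (2.915 / 0.54)² = 2 × 5.398² = 2 × 29.14 = 58.3.
Round up to the next whole participant.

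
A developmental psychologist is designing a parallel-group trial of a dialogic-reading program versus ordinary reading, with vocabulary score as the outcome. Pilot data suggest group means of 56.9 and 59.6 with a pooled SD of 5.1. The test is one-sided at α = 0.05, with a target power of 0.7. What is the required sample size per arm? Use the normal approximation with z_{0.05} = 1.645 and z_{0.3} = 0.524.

n = 34 per group

Cohen's d = |M₁ − M₂| / SD_pooled = |56.9 − 59.6| / 5.1 = 2.7 / 5.1 = 0.529.
For two independent groups with equal n: n = 2·((z_{α} + z_β) / d)².
z_{α} + z_β = 1.645 + 0.524 = 2.169.
n = 2 × (2.169 / 0.529)² = 2 × 4.100² = 2 × 16.81 = 33.6.
Round up to the next whole participant.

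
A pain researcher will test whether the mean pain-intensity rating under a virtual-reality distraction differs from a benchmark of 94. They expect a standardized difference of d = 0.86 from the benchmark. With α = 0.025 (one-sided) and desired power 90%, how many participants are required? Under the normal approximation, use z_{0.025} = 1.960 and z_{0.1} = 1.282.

For a one-sample test: n = ((z_{α} + z_β) / d)².
z_{α} + z_β = 1.960 + 1.282 = 3.242.
n = (3.242 / 0.86)² = 3.770² = 14.21.
Round up.

n = 15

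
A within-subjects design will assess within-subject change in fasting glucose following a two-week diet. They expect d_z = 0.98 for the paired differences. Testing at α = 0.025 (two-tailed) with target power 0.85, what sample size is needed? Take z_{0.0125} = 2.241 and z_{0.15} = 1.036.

For a paired (one-sample on differences) test: n = ((z_{α/2} + z_β) / d)².
z_{α/2} + z_β = 2.241 + 1.036 = 3.277.
n = (3.277 / 0.98)² = 3.344² = 11.18.
Round up.

n = 12 pairs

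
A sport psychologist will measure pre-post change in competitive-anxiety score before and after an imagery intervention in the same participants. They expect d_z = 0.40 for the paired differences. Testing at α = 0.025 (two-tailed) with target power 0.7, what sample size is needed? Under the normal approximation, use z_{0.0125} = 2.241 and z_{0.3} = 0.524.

n = 48 pairs

For a paired (one-sample on differences) test: n = ((z_{α/2} + z_β) / d)².
z_{α/2} + z_β = 2.241 + 0.524 = 2.765.
n = (2.765 / 0.40)² = 6.912² = 47.78.
Round up.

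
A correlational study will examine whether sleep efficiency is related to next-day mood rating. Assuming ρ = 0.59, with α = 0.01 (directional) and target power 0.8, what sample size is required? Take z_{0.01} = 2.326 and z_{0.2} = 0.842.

n = 25

Fisher's z: C = ½·ln((1+r)/(1−r)) = ½·ln(3.8780) = 0.6777.
n = ((z_{α} + z_β)/C)² + 3.
(2.326 + 0.842) / 0.6777 = 3.168 / 0.6777 = 4.675.
n = 4.675² + 3 = 21.85 + 3 = 24.9.
Round up.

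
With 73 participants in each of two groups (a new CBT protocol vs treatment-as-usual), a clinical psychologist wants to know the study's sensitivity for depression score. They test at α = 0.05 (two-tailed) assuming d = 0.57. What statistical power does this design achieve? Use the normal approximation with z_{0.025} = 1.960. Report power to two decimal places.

For two equal groups, power = Φ(d·√(n/2) − z_{α/2}).
d·√(n/2) = 0.57 × √(73/2) = 0.57 × 6.042 = 3.444.
z_β = 3.444 − 1.960 = 1.484.
Power = Φ(1.484) = 0.931.

power ≈ 0.93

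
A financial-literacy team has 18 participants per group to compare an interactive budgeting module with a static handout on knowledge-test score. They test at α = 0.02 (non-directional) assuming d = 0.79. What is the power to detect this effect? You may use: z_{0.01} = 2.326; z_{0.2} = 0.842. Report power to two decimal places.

For two equal groups, power = Φ(d·√(n/2) − z_{α/2}).
d·√(n/2) = 0.79 × √(18/2) = 0.79 × 3.000 = 2.370.
z_β = 2.370 − 2.326 = 0.044.
Power = Φ(0.044) = 0.518.

power ≈ 0.52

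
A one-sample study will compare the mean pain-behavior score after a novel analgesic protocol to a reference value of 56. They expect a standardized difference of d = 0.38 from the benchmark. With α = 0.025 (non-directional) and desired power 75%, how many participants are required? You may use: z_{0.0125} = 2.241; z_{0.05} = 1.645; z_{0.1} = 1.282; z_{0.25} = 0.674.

n = 59

For a one-sample test: n = ((z_{α/2} + z_β) / d)².
z_{α/2} + z_β = 2.241 + 0.674 = 2.915.
n = (2.915 / 0.38)² = 7.671² = 58.85.
Round up.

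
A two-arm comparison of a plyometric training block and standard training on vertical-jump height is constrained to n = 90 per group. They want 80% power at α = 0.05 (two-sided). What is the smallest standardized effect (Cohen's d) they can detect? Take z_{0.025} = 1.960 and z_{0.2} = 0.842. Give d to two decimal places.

d_min ≈ 0.42

For two independent groups of n = 90 each: d_min = (z_{α/2} + z_β)·√(2/n).
z-sum = 1.960 + 0.842 = 2.802.
d_min = 2.802 × √(2/90) = 2.802 × 0.1491 = 0.418.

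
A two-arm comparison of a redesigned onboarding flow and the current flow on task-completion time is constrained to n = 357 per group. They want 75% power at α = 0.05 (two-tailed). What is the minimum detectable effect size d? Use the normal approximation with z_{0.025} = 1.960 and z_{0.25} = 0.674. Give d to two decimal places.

d_min ≈ 0.20

For two independent groups of n = 357 each: d_min = (z_{α/2} + z_β)·√(2/n).
z-sum = 1.960 + 0.674 = 2.634.
d_min = 2.634 × √(2/357) = 2.634 × 0.0748 = 0.197.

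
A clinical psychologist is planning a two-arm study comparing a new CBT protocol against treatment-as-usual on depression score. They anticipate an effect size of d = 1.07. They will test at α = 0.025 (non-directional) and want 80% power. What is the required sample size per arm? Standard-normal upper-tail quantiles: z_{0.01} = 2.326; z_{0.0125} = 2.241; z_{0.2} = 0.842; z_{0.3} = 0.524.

n = 17 per group

For two independent groups with equal n: n = 2·((z_{α/2} + z_β) / d)².
z_{α/2} + z_β = 2.241 + 0.842 = 3.083.
n = 2 × (3.083 / 1.07)² = 2 × 2.881² = 2 × 8.30 = 16.6.
Round up to the next whole participant.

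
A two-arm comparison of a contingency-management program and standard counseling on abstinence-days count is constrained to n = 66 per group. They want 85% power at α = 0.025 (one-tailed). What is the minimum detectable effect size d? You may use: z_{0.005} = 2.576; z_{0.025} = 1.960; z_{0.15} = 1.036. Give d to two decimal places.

For two independent groups of n = 66 each: d_min = (z_{α} + z_β)·√(2/n).
z-sum = 1.960 + 1.036 = 2.996.
d_min = 2.996 × √(2/66) = 2.996 × 0.1741 = 0.522.

d_min ≈ 0.52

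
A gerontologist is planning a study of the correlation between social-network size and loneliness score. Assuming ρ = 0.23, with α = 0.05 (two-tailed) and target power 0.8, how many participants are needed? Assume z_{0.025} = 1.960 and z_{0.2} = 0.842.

Fisher's z: C = ½·ln((1+r)/(1−r)) = ½·ln(1.5974) = 0.2342.
n = ((z_{α/2} + z_β)/C)² + 3.
(1.960 + 0.842) / 0.2342 = 2.802 / 0.2342 = 11.964.
n = 11.964² + 3 = 143.14 + 3 = 146.1.
Round up.

n = 147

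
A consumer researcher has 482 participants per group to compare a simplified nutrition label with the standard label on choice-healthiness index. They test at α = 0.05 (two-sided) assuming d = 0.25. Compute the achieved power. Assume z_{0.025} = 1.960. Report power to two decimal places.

power ≈ 0.97

For two equal groups, power = Φ(d·√(n/2) − z_{α/2}).
d·√(n/2) = 0.25 × √(482/2) = 0.25 × 15.524 = 3.881.
z_β = 3.881 − 1.960 = 1.921.
Power = Φ(1.921) = 0.973.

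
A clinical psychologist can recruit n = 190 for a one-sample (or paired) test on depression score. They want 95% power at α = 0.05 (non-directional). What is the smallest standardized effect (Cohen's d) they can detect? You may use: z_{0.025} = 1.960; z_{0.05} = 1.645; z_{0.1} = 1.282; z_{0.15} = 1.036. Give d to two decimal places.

d_min ≈ 0.26

For a single sample (or paired design) of n = 190: d_min = (z_{α/2} + z_β)/√n.
z-sum = 1.960 + 1.645 = 3.605.
d_min = 3.605 / √190 = 3.605 / 13.784 = 0.262.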